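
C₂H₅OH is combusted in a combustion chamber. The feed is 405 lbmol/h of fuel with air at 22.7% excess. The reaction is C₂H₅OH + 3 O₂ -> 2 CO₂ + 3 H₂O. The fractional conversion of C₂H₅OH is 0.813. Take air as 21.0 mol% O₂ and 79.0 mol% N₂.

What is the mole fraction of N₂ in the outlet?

Stoichiometric O₂ = 3 × 405 = 1215 lbmol/h; O₂ fed = 1215 × 1.227 = 1491 lbmol/h.
N₂ fed = 1491 × 79/21 = 5608 lbmol/h.
Fuel reacted = 0.813 × 405 → ξ = 329.3 lbmol/h.
Outlet (n = n₀ + ν ξ):
  C₂H₅OH: 405 − 1(329.3) = 75.74
  O₂: 1491 − 3(329.3) = 503
  N₂: 5608 (inert)
  CO₂: 0 + 2(329.3) = 658.5
  H₂O: 0 + 3(329.3) = 987.8
Total out = 7833 lbmol/h; y_N₂ = 5608 / 7833 = 0.7159.

0.716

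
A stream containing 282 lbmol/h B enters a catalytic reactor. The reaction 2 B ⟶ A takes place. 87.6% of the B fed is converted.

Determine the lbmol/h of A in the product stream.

124 lbmol/h

B reacted = 0.876 × 282 = 247 lbmol/h; ν_B = −2, so ξ = 247/2 = 123.5 lbmol/h.
Outlet amounts (n = n₀ + ν ξ):
  B: 282 − 2(123.5) = 34.97
  A: 0 + 1(123.5) = 123.5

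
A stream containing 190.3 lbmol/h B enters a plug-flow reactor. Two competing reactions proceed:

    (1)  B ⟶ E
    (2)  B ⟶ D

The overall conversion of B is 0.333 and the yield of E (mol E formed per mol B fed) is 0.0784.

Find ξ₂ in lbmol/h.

Yield of E: 1ξ₁ / 190.3 = 0.0784 → ξ₁ = 14.92 lbmol/h.
Conversion of B: 1ξ₁ + 1ξ₂ = 0.333 × 190.3 = 63.37 → ξ₂ = 48.45 lbmol/h.
Outlet amounts (n = n₀ + Σ ν·ξ):
  B: 190.3 − 1(14.92) − 1(48.45) = 126.9
  E: 0 + 1(14.92) = 14.92
  D: 0 + 1(48.45) = 48.45

ξ₂ = 48.5 lbmol/h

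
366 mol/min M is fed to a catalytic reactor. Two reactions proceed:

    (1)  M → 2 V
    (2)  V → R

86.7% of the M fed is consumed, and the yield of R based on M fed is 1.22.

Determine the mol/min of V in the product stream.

188 mol/min

Conversion of M: M consumed = 1ξ₁ = 0.867 × 366 → ξ₁ = 317.3 mol/min.
Yield of R: 1ξ₂ / 366 = 1.22 → ξ₂ = 446.5 mol/min.
Outlet amounts (n = n₀ + Σ ν·ξ):
  M: 366 − 1(317.3) = 48.68
  V: 0 + 2(317.3) − 1(446.5) = 188.1
  R: 0 + 1(446.5) = 446.5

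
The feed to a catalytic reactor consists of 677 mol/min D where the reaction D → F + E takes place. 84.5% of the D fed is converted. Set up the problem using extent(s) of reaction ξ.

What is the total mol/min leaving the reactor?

1250 mol/min

D reacted = 0.845 × 677 = 572.1 mol/min; ν_D = −1, so ξ = 572.1/1 = 572.1 mol/min.
Outlet amounts (n = n₀ + ν ξ):
  D: 677 − 1(572.1) = 104.9
  F: 0 + 1(572.1) = 572.1
  E: 0 + 1(572.1) = 572.1
Total out = 104.9 + 572.1 + 572.1 = 1249 mol/min.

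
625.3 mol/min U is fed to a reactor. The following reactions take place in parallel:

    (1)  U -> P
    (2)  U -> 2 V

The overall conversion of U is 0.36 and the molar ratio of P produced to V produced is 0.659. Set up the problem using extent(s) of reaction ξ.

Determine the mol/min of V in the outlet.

194 mol/min

Conversion of U: U consumed = 0.36 × 625.3 = 225.1 mol/min = 1ξ₁ + 1ξ₂.
Selectivity: 1ξ₁ / (2ξ₂) = 0.659 → ξ₁ = 1.318 ξ₂.
Substitute: (1·1.318 + 1) ξ₂ = 225.1 → ξ₂ = 97.11 mol/min, ξ₁ = 128 mol/min.
Outlet amounts (n = n₀ + Σ ν·ξ):
  U: 625.3 − 1(128) − 1(97.11) = 400.2
  P: 0 + 1(128) = 128
  V: 0 + 2(97.11) = 194.2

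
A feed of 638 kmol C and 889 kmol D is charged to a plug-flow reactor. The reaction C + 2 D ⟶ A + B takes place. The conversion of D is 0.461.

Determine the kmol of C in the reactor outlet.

433 kmol

D reacted = 0.461 × 889 = 409.8 kmol; ν_D = −2, so ξ = 409.8/2 = 204.9 kmol.
Outlet amounts (n = n₀ + ν ξ):
  C: 638 − 1(204.9) = 433.1
  D: 889 − 2(204.9) = 479.2
  A: 0 + 1(204.9) = 204.9
  B: 0 + 1(204.9) = 204.9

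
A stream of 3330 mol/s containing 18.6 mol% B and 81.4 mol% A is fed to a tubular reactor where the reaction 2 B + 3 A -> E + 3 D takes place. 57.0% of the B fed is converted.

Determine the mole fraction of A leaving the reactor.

B reacted = 0.57 × 619.4 = 353 mol/s; ν_B = −2, so ξ = 353/2 = 176.5 mol/s.
Outlet amounts (n = n₀ + ν ξ):
  B: 619.4 − 2(176.5) = 266.3
  A: 2711 − 3(176.5) = 2181
  E: 0 + 1(176.5) = 176.5
  D: 0 + 3(176.5) = 529.6
Total out = 3153 mol/s; y_A = 2181 / 3153 = 0.6916.

0.692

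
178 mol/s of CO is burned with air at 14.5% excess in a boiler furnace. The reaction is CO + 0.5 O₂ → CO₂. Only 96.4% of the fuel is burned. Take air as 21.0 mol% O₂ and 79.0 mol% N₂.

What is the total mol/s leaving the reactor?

577 mol/s

Stoichiometric O₂ = 0.5 × 178 = 89 mol/s; O₂ fed = 89 × 1.145 = 101.9 mol/s.
N₂ fed = 101.9 × 79/21 = 383.4 mol/s.
Fuel reacted = 0.964 × 178 → ξ = 171.6 mol/s.
Outlet (n = n₀ + ν ξ):
  CO: 178 − 1(171.6) = 6.408
  O₂: 101.9 − 0.5(171.6) = 16.11
  N₂: 383.4 (inert)
  CO₂: 0 + 1(171.6) = 171.6
Total out = 6.408 + 16.11 + 383.4 + 171.6 = 577.5 mol/s.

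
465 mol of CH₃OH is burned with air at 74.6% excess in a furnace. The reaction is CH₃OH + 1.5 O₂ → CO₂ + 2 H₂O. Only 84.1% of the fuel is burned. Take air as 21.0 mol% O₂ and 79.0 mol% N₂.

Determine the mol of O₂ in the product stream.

631 mol

Stoichiometric O₂ = 1.5 × 465 = 697.5 mol; O₂ fed = 697.5 × 1.746 = 1218 mol.
N₂ fed = 1218 × 79/21 = 4581 mol.
Fuel reacted = 0.841 × 465 → ξ = 391.1 mol.
Outlet (n = n₀ + ν ξ):
  CH₃OH: 465 − 1(391.1) = 73.94
  O₂: 1218 − 1.5(391.1) = 631.2
  N₂: 4581 (inert)
  CO₂: 0 + 1(391.1) = 391.1
  H₂O: 0 + 2(391.1) = 782.1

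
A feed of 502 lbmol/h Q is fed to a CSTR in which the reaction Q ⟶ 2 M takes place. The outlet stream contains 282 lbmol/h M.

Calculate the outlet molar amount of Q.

361 lbmol/h

For M: n = n₀ + 2ξ → 282 = 0 + 2ξ, giving ξ = 141 lbmol/h.
Outlet amounts (n = n₀ + ν ξ):
  Q: 502 − 1(141) = 361
  M: 0 + 2(141) = 282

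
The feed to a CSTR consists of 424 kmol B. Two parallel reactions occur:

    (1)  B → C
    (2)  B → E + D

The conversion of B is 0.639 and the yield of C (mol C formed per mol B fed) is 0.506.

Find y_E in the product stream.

0.117

Yield of C: 1ξ₁ / 424 = 0.506 → ξ₁ = 214.5 kmol.
Conversion of B: 1ξ₁ + 1ξ₂ = 0.639 × 424 = 270.9 → ξ₂ = 56.39 kmol.
Outlet amounts (n = n₀ + Σ ν·ξ):
  B: 424 − 1(214.5) − 1(56.39) = 153.1
  C: 0 + 1(214.5) = 214.5
  E: 0 + 1(56.39) = 56.39
  D: 0 + 1(56.39) = 56.39
Total out = 480.4 kmol; y_E = 56.39 / 480.4 = 0.1174.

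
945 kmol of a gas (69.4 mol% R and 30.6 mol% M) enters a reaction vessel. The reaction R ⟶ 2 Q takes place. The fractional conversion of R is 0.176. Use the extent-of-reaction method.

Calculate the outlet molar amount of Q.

231 kmol

R reacted = 0.176 × 655.8 = 115.4 kmol; ν_R = −1, so ξ = 115.4/1 = 115.4 kmol.
Outlet amounts (n = n₀ + ν ξ):
  R: 655.8 − 1(115.4) = 540.4
  Q: 0 + 2(115.4) = 230.9
  M: 289.2 (inert)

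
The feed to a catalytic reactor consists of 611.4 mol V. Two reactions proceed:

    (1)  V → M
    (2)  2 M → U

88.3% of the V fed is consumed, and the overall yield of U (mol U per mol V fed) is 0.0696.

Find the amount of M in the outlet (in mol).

Conversion of V: V consumed = 1ξ₁ = 0.883 × 611.4 → ξ₁ = 539.9 mol.
Yield of U: 1ξ₂ / 611.4 = 0.0696 → ξ₂ = 42.55 mol.
Outlet amounts (n = n₀ + Σ ν·ξ):
  V: 611.4 − 1(539.9) = 71.53
  M: 0 + 1(539.9) − 2(42.55) = 454.8
  U: 0 + 1(42.55) = 42.55

455 mol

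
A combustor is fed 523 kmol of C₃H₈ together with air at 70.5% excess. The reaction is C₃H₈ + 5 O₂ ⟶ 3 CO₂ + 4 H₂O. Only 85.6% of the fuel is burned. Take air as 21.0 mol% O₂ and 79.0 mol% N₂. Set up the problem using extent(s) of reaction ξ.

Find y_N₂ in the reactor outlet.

0.755

Stoichiometric O₂ = 5 × 523 = 2615 kmol; O₂ fed = 2615 × 1.705 = 4459 kmol.
N₂ fed = 4459 × 79/21 = 16770 kmol.
Fuel reacted = 0.856 × 523 → ξ = 447.7 kmol.
Outlet (n = n₀ + ν ξ):
  C₃H₈: 523 − 1(447.7) = 75.31
  O₂: 4459 − 5(447.7) = 2220
  N₂: 16770 (inert)
  CO₂: 0 + 3(447.7) = 1343
  H₂O: 0 + 4(447.7) = 1791
Total out = 22200 kmol; y_N₂ = 16770 / 22200 = 0.7555.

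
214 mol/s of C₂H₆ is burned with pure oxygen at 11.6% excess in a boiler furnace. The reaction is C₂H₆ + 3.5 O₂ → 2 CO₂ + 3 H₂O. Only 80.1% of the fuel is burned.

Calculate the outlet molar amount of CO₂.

343 mol/s

Stoichiometric O₂ = 3.5 × 214 = 749 mol/s; O₂ fed = 749 × 1.116 = 835.9 mol/s.
Fuel reacted = 0.801 × 214 → ξ = 171.4 mol/s.
Outlet (n = n₀ + ν ξ):
  C₂H₆: 214 − 1(171.4) = 42.59
  O₂: 835.9 − 3.5(171.4) = 235.9
  CO₂: 0 + 2(171.4) = 342.8
  H₂O: 0 + 3(171.4) = 514.2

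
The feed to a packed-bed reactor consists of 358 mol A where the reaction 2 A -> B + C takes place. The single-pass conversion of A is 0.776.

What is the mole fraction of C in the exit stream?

0.388

A reacted = 0.776 × 358 = 277.8 mol; ν_A = −2, so ξ = 277.8/2 = 138.9 mol.
Outlet amounts (n = n₀ + ν ξ):
  A: 358 − 2(138.9) = 80.19
  B: 0 + 1(138.9) = 138.9
  C: 0 + 1(138.9) = 138.9
Total out = 358 mol; y_C = 138.9 / 358 = 0.388.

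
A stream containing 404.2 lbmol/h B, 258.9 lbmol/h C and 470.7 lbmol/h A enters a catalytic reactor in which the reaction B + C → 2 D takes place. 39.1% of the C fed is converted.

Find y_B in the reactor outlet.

C reacted = 0.391 × 258.9 = 101.2 lbmol/h; ν_C = −1, so ξ = 101.2/1 = 101.2 lbmol/h.
Outlet amounts (n = n₀ + ν ξ):
  B: 404.2 − 1(101.2) = 303
  C: 258.9 − 1(101.2) = 157.7
  D: 0 + 2(101.2) = 202.5
  A: 470.7 (inert)
Total out = 1134 lbmol/h; y_B = 303 / 1134 = 0.2672.

0.267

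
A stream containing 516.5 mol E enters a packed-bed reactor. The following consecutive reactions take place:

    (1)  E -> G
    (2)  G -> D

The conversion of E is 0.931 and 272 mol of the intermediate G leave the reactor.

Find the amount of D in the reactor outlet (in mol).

209 mol

Conversion of E: E consumed = 1ξ₁ = 0.931 × 516.5 → ξ₁ = 480.9 mol.
G balance: n_G = 0 + 1ξ₁ − 1ξ₂ = 272 → ξ₂ = (1·480.9 − 272)/1 = 208.9 mol.
Outlet amounts (n = n₀ + Σ ν·ξ):
  E: 516.5 − 1(480.9) = 35.64
  G: 0 + 1(480.9) − 1(208.9) = 272
  D: 0 + 1(208.9) = 208.9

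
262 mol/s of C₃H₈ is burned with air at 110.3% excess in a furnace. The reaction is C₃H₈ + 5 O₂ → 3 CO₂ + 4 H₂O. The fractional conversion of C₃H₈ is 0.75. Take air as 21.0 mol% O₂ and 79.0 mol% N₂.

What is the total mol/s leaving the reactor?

Stoichiometric O₂ = 5 × 262 = 1310 mol/s; O₂ fed = 1310 × 2.103 = 2755 mol/s.
N₂ fed = 2755 × 79/21 = 10360 mol/s.
Fuel reacted = 0.75 × 262 → ξ = 196.5 mol/s.
Outlet (n = n₀ + ν ξ):
  C₃H₈: 262 − 1(196.5) = 65.5
  O₂: 2755 − 5(196.5) = 1772
  N₂: 10360 (inert)
  CO₂: 0 + 3(196.5) = 589.5
  H₂O: 0 + 4(196.5) = 786
Total out = 65.5 + 1772 + 10360 + 589.5 + 786 = 13580 mol/s.

13600 mol/s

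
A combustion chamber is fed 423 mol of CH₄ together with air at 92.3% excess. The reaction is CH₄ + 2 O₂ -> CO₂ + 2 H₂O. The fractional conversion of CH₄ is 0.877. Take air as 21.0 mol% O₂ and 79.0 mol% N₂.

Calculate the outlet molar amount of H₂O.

742 mol

Stoichiometric O₂ = 2 × 423 = 846 mol; O₂ fed = 846 × 1.923 = 1627 mol.
N₂ fed = 1627 × 79/21 = 6120 mol.
Fuel reacted = 0.877 × 423 → ξ = 371 mol.
Outlet (n = n₀ + ν ξ):
  CH₄: 423 − 1(371) = 52.03
  O₂: 1627 − 2(371) = 884.9
  N₂: 6120 (inert)
  CO₂: 0 + 1(371) = 371
  H₂O: 0 + 2(371) = 741.9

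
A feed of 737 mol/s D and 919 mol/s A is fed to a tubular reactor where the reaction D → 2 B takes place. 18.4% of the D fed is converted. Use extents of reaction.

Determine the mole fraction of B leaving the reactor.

0.151

D reacted = 0.184 × 737 = 135.6 mol/s; ν_D = −1, so ξ = 135.6/1 = 135.6 mol/s.
Outlet amounts (n = n₀ + ν ξ):
  D: 737 − 1(135.6) = 601.4
  B: 0 + 2(135.6) = 271.2
  A: 919 (inert)
Total out = 1792 mol/s; y_B = 271.2 / 1792 = 0.1514.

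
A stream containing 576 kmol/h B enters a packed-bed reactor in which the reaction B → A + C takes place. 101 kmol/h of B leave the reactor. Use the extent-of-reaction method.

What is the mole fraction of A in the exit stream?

0.452

For B: n = n₀ − 1ξ → 101 = 576 − 1ξ, giving ξ = 475 kmol/h.
Outlet amounts (n = n₀ + ν ξ):
  B: 576 − 1(475) = 101
  A: 0 + 1(475) = 475
  C: 0 + 1(475) = 475
Total out = 1051 kmol/h; y_A = 475 / 1051 = 0.452.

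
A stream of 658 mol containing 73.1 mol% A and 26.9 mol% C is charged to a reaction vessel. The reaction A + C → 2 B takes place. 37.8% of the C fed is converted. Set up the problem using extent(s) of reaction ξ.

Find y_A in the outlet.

0.629

C reacted = 0.378 × 177 = 66.91 mol; ν_C = −1, so ξ = 66.91/1 = 66.91 mol.
Outlet amounts (n = n₀ + ν ξ):
  A: 481 − 1(66.91) = 414.1
  C: 177 − 1(66.91) = 110.1
  B: 0 + 2(66.91) = 133.8
Total out = 658 mol; y_A = 414.1 / 658 = 0.6293.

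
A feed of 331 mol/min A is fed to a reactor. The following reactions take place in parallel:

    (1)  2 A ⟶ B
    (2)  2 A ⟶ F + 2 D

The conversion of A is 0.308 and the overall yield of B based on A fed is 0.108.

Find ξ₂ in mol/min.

Yield of B: 1ξ₁ / 331 = 0.108 → ξ₁ = 35.75 mol/min.
Conversion of A: 2ξ₁ + 2ξ₂ = 0.308 × 331 = 101.9 → ξ₂ = 15.23 mol/min.
Outlet amounts (n = n₀ + Σ ν·ξ):
  A: 331 − 2(35.75) − 2(15.23) = 229.1
  B: 0 + 1(35.75) = 35.75
  F: 0 + 1(15.23) = 15.23
  D: 0 + 2(15.23) = 30.45

ξ₂ = 15.2 mol/min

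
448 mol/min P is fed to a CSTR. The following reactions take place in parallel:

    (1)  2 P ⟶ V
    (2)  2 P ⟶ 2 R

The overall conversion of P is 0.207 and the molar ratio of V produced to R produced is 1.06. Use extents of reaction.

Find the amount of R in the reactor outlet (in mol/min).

Conversion of P: P consumed = 0.207 × 448 = 92.74 mol/min = 2ξ₁ + 2ξ₂.
Selectivity: 1ξ₁ / (2ξ₂) = 1.06 → ξ₁ = 2.12 ξ₂.
Substitute: (2·2.12 + 2) ξ₂ = 92.74 → ξ₂ = 14.86 mol/min, ξ₁ = 31.51 mol/min.
Outlet amounts (n = n₀ + Σ ν·ξ):
  P: 448 − 2(31.51) − 2(14.86) = 355.3
  V: 0 + 1(31.51) = 31.51
  R: 0 + 2(14.86) = 29.72

29.7 mol/min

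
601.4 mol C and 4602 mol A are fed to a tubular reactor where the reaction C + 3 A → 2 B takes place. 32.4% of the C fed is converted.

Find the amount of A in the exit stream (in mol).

C reacted = 0.324 × 601.4 = 194.9 mol; ν_C = −1, so ξ = 194.9/1 = 194.9 mol.
Outlet amounts (n = n₀ + ν ξ):
  C: 601.4 − 1(194.9) = 406.5
  A: 4602 − 3(194.9) = 4017
  B: 0 + 2(194.9) = 389.7

4020 mol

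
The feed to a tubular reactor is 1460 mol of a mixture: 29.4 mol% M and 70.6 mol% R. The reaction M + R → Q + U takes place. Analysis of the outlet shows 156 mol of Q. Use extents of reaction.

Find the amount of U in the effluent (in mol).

156 mol

For Q: n = n₀ + 1ξ → 156 = 0 + 1ξ, giving ξ = 156 mol.
Outlet amounts (n = n₀ + ν ξ):
  M: 429.2 − 1(156) = 273.2
  R: 1031 − 1(156) = 874.8
  Q: 0 + 1(156) = 156
  U: 0 + 1(156) = 156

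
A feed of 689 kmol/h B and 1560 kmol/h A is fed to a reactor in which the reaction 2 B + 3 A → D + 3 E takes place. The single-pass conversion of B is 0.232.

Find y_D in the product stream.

B reacted = 0.232 × 689 = 159.8 kmol/h; ν_B = −2, so ξ = 159.8/2 = 79.92 kmol/h.
Outlet amounts (n = n₀ + ν ξ):
  B: 689 − 2(79.92) = 529.2
  A: 1560 − 3(79.92) = 1320
  D: 0 + 1(79.92) = 79.92
  E: 0 + 3(79.92) = 239.8
Total out = 2169 kmol/h; y_D = 79.92 / 2169 = 0.03685.

0.0368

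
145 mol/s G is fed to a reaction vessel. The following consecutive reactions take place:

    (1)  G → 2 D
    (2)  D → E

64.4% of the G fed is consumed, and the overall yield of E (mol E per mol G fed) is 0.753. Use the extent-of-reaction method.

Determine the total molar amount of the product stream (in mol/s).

238 mol/s

Conversion of G: G consumed = 1ξ₁ = 0.644 × 145 → ξ₁ = 93.38 mol/s.
Yield of E: 1ξ₂ / 145 = 0.753 → ξ₂ = 109.2 mol/s.
Outlet amounts (n = n₀ + Σ ν·ξ):
  G: 145 − 1(93.38) = 51.62
  D: 0 + 2(93.38) − 1(109.2) = 77.57
  E: 0 + 1(109.2) = 109.2
Total out = 51.62 + 77.57 + 109.2 = 238.4 mol/s.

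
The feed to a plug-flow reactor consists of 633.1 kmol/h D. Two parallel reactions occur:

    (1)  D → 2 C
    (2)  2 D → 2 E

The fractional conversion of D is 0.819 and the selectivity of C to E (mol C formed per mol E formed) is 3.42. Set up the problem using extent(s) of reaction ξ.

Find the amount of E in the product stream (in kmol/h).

Conversion of D: D consumed = 0.819 × 633.1 = 518.5 kmol/h = 1ξ₁ + 2ξ₂.
Selectivity: 2ξ₁ / (2ξ₂) = 3.42 → ξ₁ = 3.42 ξ₂.
Substitute: (1·3.42 + 2) ξ₂ = 518.5 → ξ₂ = 95.67 kmol/h, ξ₁ = 327.2 kmol/h.
Outlet amounts (n = n₀ + Σ ν·ξ):
  D: 633.1 − 1(327.2) − 2(95.67) = 114.6
  C: 0 + 2(327.2) = 654.4
  E: 0 + 2(95.67) = 191.3

191 kmol/h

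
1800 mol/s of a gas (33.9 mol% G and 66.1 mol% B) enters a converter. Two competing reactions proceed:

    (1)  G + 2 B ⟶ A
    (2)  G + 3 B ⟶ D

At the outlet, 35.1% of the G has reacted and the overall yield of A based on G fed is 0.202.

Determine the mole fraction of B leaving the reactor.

0.524

Yield of A: 1ξ₁ / 610.2 = 0.202 → ξ₁ = 123.3 mol/s.
Conversion of G: 1ξ₁ + 1ξ₂ = 0.351 × 610.2 = 214.2 → ξ₂ = 90.92 mol/s.
Outlet amounts (n = n₀ + Σ ν·ξ):
  G: 610.2 − 1(123.3) − 1(90.92) = 396
  B: 1190 − 2(123.3) − 3(90.92) = 670.5
  A: 0 + 1(123.3) = 123.3
  D: 0 + 1(90.92) = 90.92
Total out = 1281 mol/s; y_B = 670.5 / 1281 = 0.5235.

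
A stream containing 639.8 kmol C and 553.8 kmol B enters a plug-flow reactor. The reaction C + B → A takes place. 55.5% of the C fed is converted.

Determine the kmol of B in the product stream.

199 kmol

C reacted = 0.555 × 639.8 = 355.1 kmol; ν_C = −1, so ξ = 355.1/1 = 355.1 kmol.
Outlet amounts (n = n₀ + ν ξ):
  C: 639.8 − 1(355.1) = 284.7
  B: 553.8 − 1(355.1) = 198.7
  A: 0 + 1(355.1) = 355.1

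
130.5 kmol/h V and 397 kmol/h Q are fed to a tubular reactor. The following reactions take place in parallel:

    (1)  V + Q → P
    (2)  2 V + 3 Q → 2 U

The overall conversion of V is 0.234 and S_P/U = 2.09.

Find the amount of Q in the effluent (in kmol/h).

362 kmol/h

Conversion of V: V consumed = 0.234 × 130.5 = 30.54 kmol/h = 1ξ₁ + 2ξ₂.
Selectivity: 1ξ₁ / (2ξ₂) = 2.09 → ξ₁ = 4.18 ξ₂.
Substitute: (1·4.18 + 2) ξ₂ = 30.54 → ξ₂ = 4.941 kmol/h, ξ₁ = 20.65 kmol/h.
Outlet amounts (n = n₀ + Σ ν·ξ):
  V: 130.5 − 1(20.65) − 2(4.941) = 99.96
  Q: 397 − 1(20.65) − 3(4.941) = 361.5
  P: 0 + 1(20.65) = 20.65
  U: 0 + 2(4.941) = 9.883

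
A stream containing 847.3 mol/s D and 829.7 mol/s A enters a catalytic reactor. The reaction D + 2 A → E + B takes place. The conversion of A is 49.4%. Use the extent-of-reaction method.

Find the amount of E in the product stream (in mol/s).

A reacted = 0.494 × 829.7 = 409.9 mol/s; ν_A = −2, so ξ = 409.9/2 = 204.9 mol/s.
Outlet amounts (n = n₀ + ν ξ):
  D: 847.3 − 1(204.9) = 642.4
  A: 829.7 − 2(204.9) = 419.8
  E: 0 + 1(204.9) = 204.9
  B: 0 + 1(204.9) = 204.9

205 mol/s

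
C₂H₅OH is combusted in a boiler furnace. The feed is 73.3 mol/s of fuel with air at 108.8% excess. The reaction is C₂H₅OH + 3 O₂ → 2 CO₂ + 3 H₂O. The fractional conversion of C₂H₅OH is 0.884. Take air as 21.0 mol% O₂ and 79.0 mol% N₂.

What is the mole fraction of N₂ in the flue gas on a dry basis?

0.811

Stoichiometric O₂ = 3 × 73.3 = 219.9 mol/s; O₂ fed = 219.9 × 2.088 = 459.2 mol/s.
N₂ fed = 459.2 × 79/21 = 1727 mol/s.
Fuel reacted = 0.884 × 73.3 → ξ = 64.8 mol/s.
Outlet (n = n₀ + ν ξ):
  C₂H₅OH: 73.3 − 1(64.8) = 8.503
  O₂: 459.2 − 3(64.8) = 264.8
  N₂: 1727 (inert)
  CO₂: 0 + 2(64.8) = 129.6
  H₂O: 0 + 3(64.8) = 194.4
Dry total = 2130 mol/s; y_N₂ (dry) = 1727 / 2130 = 0.8109.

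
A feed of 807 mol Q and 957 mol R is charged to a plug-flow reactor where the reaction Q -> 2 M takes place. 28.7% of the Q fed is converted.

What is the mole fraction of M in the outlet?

Q reacted = 0.287 × 807 = 231.6 mol; ν_Q = −1, so ξ = 231.6/1 = 231.6 mol.
Outlet amounts (n = n₀ + ν ξ):
  Q: 807 − 1(231.6) = 575.4
  M: 0 + 2(231.6) = 463.2
  R: 957 (inert)
Total out = 1996 mol; y_M = 463.2 / 1996 = 0.2321.

0.232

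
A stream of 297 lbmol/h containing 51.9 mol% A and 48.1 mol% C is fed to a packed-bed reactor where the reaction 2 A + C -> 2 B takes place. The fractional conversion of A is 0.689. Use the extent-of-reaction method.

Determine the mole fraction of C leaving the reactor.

A reacted = 0.689 × 154.1 = 106.2 lbmol/h; ν_A = −2, so ξ = 106.2/2 = 53.1 lbmol/h.
Outlet amounts (n = n₀ + ν ξ):
  A: 154.1 − 2(53.1) = 47.94
  C: 142.9 − 1(53.1) = 89.75
  B: 0 + 2(53.1) = 106.2
Total out = 243.9 lbmol/h; y_C = 89.75 / 243.9 = 0.368.

0.368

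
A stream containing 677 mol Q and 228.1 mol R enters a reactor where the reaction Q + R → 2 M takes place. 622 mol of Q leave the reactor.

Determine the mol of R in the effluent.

173 mol

For Q: n = n₀ − 1ξ → 622 = 677 − 1ξ, giving ξ = 55 mol.
Outlet amounts (n = n₀ + ν ξ):
  Q: 677 − 1(55) = 622
  R: 228.1 − 1(55) = 173.1
  M: 0 + 2(55) = 110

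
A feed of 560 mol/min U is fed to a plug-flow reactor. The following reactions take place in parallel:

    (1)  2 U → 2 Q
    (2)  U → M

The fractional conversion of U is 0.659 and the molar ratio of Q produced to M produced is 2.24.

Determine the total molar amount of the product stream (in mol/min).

Conversion of U: U consumed = 0.659 × 560 = 369 mol/min = 2ξ₁ + 1ξ₂.
Selectivity: 2ξ₁ / (1ξ₂) = 2.24 → ξ₁ = 1.12 ξ₂.
Substitute: (2·1.12 + 1) ξ₂ = 369 → ξ₂ = 113.9 mol/min, ξ₁ = 127.6 mol/min.
Outlet amounts (n = n₀ + Σ ν·ξ):
  U: 560 − 2(127.6) − 1(113.9) = 191
  Q: 0 + 2(127.6) = 255.1
  M: 0 + 1(113.9) = 113.9
Total out = 191 + 255.1 + 113.9 = 560 mol/min.

560 mol/min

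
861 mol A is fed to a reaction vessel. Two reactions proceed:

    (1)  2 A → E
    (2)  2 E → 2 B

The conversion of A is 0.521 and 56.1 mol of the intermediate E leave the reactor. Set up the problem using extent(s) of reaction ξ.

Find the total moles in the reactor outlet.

637 mol

Conversion of A: A consumed = 2ξ₁ = 0.521 × 861 → ξ₁ = 224.3 mol.
E balance: n_E = 0 + 1ξ₁ − 2ξ₂ = 56.1 → ξ₂ = (1·224.3 − 56.1)/2 = 84.1 mol.
Outlet amounts (n = n₀ + Σ ν·ξ):
  A: 861 − 2(224.3) = 412.4
  E: 0 + 1(224.3) − 2(84.1) = 56.1
  B: 0 + 2(84.1) = 168.2
Total out = 412.4 + 56.1 + 168.2 = 636.7 mol.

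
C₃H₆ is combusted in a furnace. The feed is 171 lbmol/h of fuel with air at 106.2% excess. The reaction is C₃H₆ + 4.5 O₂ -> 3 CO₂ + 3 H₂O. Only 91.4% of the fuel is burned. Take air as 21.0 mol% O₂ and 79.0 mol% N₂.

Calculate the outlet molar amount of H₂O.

Stoichiometric O₂ = 4.5 × 171 = 769.5 lbmol/h; O₂ fed = 769.5 × 2.062 = 1587 lbmol/h.
N₂ fed = 1587 × 79/21 = 5969 lbmol/h.
Fuel reacted = 0.914 × 171 → ξ = 156.3 lbmol/h.
Outlet (n = n₀ + ν ξ):
  C₃H₆: 171 − 1(156.3) = 14.71
  O₂: 1587 − 4.5(156.3) = 883.4
  N₂: 5969 (inert)
  CO₂: 0 + 3(156.3) = 468.9
  H₂O: 0 + 3(156.3) = 468.9

469 lbmol/h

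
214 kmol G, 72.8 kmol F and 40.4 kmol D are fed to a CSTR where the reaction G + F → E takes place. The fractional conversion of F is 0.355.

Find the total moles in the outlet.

301 kmol

F reacted = 0.355 × 72.8 = 25.84 kmol; ν_F = −1, so ξ = 25.84/1 = 25.84 kmol.
Outlet amounts (n = n₀ + ν ξ):
  G: 214 − 1(25.84) = 188.2
  F: 72.8 − 1(25.84) = 46.96
  E: 0 + 1(25.84) = 25.84
  D: 40.4 (inert)
Total out = 188.2 + 46.96 + 25.84 + 40.4 = 301.4 kmol.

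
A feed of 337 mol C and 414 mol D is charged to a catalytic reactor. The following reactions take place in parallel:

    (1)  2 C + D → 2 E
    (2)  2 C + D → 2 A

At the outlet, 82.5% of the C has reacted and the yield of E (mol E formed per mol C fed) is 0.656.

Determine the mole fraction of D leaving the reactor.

Yield of E: 2ξ₁ / 337 = 0.656 → ξ₁ = 110.5 mol.
Conversion of C: 2ξ₁ + 2ξ₂ = 0.825 × 337 = 278 → ξ₂ = 28.48 mol.
Outlet amounts (n = n₀ + Σ ν·ξ):
  C: 337 − 2(110.5) − 2(28.48) = 58.98
  D: 414 − 1(110.5) − 1(28.48) = 275
  E: 0 + 2(110.5) = 221.1
  A: 0 + 2(28.48) = 56.95
Total out = 612 mol; y_D = 275 / 612 = 0.4493.

0.449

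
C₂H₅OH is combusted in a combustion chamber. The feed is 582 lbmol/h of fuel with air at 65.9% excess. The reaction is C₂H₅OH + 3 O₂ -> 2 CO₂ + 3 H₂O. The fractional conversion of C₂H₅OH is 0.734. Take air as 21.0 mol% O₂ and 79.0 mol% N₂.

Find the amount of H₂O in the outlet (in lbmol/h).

1280 lbmol/h

Stoichiometric O₂ = 3 × 582 = 1746 lbmol/h; O₂ fed = 1746 × 1.659 = 2897 lbmol/h.
N₂ fed = 2897 × 79/21 = 10900 lbmol/h.
Fuel reacted = 0.734 × 582 → ξ = 427.2 lbmol/h.
Outlet (n = n₀ + ν ξ):
  C₂H₅OH: 582 − 1(427.2) = 154.8
  O₂: 2897 − 3(427.2) = 1615
  N₂: 10900 (inert)
  CO₂: 0 + 2(427.2) = 854.4
  H₂O: 0 + 3(427.2) = 1282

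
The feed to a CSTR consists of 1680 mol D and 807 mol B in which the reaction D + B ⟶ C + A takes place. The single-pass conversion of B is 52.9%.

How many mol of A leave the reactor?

427 mol

B reacted = 0.529 × 807 = 426.9 mol; ν_B = −1, so ξ = 426.9/1 = 426.9 mol.
Outlet amounts (n = n₀ + ν ξ):
  D: 1680 − 1(426.9) = 1253
  B: 807 − 1(426.9) = 380.1
  C: 0 + 1(426.9) = 426.9
  A: 0 + 1(426.9) = 426.9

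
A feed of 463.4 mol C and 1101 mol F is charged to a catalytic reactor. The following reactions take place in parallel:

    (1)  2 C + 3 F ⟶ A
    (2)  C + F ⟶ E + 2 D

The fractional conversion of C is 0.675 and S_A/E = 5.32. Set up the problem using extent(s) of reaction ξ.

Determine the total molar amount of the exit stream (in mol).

Conversion of C: C consumed = 0.675 × 463.4 = 312.8 mol = 2ξ₁ + 1ξ₂.
Selectivity: 1ξ₁ / (1ξ₂) = 5.32 → ξ₁ = 5.32 ξ₂.
Substitute: (2·5.32 + 1) ξ₂ = 312.8 → ξ₂ = 26.87 mol, ξ₁ = 143 mol.
Outlet amounts (n = n₀ + Σ ν·ξ):
  C: 463.4 − 2(143) − 1(26.87) = 150.6
  F: 1101 − 3(143) − 1(26.87) = 645.2
  A: 0 + 1(143) = 143
  E: 0 + 1(26.87) = 26.87
  D: 0 + 2(26.87) = 53.74
Total out = 150.6 + 645.2 + 143 + 26.87 + 53.74 = 1019 mol.

1020 mol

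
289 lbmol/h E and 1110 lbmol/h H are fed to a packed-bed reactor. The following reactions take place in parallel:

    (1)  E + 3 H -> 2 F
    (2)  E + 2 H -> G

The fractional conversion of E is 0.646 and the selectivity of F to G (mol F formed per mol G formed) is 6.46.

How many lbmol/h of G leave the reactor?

Conversion of E: E consumed = 0.646 × 289 = 186.7 lbmol/h = 1ξ₁ + 1ξ₂.
Selectivity: 2ξ₁ / (1ξ₂) = 6.46 → ξ₁ = 3.23 ξ₂.
Substitute: (1·3.23 + 1) ξ₂ = 186.7 → ξ₂ = 44.14 lbmol/h, ξ₁ = 142.6 lbmol/h.
Outlet amounts (n = n₀ + Σ ν·ξ):
  E: 289 − 1(142.6) − 1(44.14) = 102.3
  H: 1110 − 3(142.6) − 2(44.14) = 594.1
  F: 0 + 2(142.6) = 285.1
  G: 0 + 1(44.14) = 44.14

44.1 lbmol/h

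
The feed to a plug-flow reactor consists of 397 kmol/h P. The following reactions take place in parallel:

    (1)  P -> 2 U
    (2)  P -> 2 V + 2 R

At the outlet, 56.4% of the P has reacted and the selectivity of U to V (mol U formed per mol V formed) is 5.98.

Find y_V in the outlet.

Conversion of P: P consumed = 0.564 × 397 = 223.9 kmol/h = 1ξ₁ + 1ξ₂.
Selectivity: 2ξ₁ / (2ξ₂) = 5.98 → ξ₁ = 5.98 ξ₂.
Substitute: (1·5.98 + 1) ξ₂ = 223.9 → ξ₂ = 32.08 kmol/h, ξ₁ = 191.8 kmol/h.
Outlet amounts (n = n₀ + Σ ν·ξ):
  P: 397 − 1(191.8) − 1(32.08) = 173.1
  U: 0 + 2(191.8) = 383.7
  V: 0 + 2(32.08) = 64.16
  R: 0 + 2(32.08) = 64.16
Total out = 685.1 kmol/h; y_V = 64.16 / 685.1 = 0.09365.

0.0937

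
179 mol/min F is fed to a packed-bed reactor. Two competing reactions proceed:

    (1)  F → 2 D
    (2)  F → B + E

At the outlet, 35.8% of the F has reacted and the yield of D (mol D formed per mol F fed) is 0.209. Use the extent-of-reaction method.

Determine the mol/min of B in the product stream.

45.4 mol/min

Yield of D: 2ξ₁ / 179 = 0.209 → ξ₁ = 18.71 mol/min.
Conversion of F: 1ξ₁ + 1ξ₂ = 0.358 × 179 = 64.08 → ξ₂ = 45.38 mol/min.
Outlet amounts (n = n₀ + Σ ν·ξ):
  F: 179 − 1(18.71) − 1(45.38) = 114.9
  D: 0 + 2(18.71) = 37.41
  B: 0 + 1(45.38) = 45.38
  E: 0 + 1(45.38) = 45.38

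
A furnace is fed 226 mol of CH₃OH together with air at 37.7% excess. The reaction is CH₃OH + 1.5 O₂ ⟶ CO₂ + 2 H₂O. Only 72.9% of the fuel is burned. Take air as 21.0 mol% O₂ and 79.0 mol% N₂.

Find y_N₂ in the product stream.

0.694

Stoichiometric O₂ = 1.5 × 226 = 339 mol; O₂ fed = 339 × 1.377 = 466.8 mol.
N₂ fed = 466.8 × 79/21 = 1756 mol.
Fuel reacted = 0.729 × 226 → ξ = 164.8 mol.
Outlet (n = n₀ + ν ξ):
  CH₃OH: 226 − 1(164.8) = 61.25
  O₂: 466.8 − 1.5(164.8) = 219.7
  N₂: 1756 (inert)
  CO₂: 0 + 1(164.8) = 164.8
  H₂O: 0 + 2(164.8) = 329.5
Total out = 2531 mol; y_N₂ = 1756 / 2531 = 0.6938.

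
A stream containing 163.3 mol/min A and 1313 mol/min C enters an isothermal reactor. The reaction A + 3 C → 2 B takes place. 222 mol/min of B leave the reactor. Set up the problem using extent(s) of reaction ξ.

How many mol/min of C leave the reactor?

For B: n = n₀ + 2ξ → 222 = 0 + 2ξ, giving ξ = 111 mol/min.
Outlet amounts (n = n₀ + ν ξ):
  A: 163.3 − 1(111) = 52.3
  C: 1313 − 3(111) = 980
  B: 0 + 2(111) = 222

980 mol/min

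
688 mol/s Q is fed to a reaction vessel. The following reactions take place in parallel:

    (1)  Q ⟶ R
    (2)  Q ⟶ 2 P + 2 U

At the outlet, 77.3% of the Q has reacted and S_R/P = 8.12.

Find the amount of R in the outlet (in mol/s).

501 mol/s

Conversion of Q: Q consumed = 0.773 × 688 = 531.8 mol/s = 1ξ₁ + 1ξ₂.
Selectivity: 1ξ₁ / (2ξ₂) = 8.12 → ξ₁ = 16.24 ξ₂.
Substitute: (1·16.24 + 1) ξ₂ = 531.8 → ξ₂ = 30.85 mol/s, ξ₁ = 501 mol/s.
Outlet amounts (n = n₀ + Σ ν·ξ):
  Q: 688 − 1(501) − 1(30.85) = 156.2
  R: 0 + 1(501) = 501
  P: 0 + 2(30.85) = 61.7
  U: 0 + 2(30.85) = 61.7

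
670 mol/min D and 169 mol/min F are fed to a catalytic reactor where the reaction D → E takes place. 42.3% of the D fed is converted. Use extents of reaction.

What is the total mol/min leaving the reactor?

839 mol/min

D reacted = 0.423 × 670 = 283.4 mol/min; ν_D = −1, so ξ = 283.4/1 = 283.4 mol/min.
Outlet amounts (n = n₀ + ν ξ):
  D: 670 − 1(283.4) = 386.6
  E: 0 + 1(283.4) = 283.4
  F: 169 (inert)
Total out = 386.6 + 283.4 + 169 = 839 mol/min.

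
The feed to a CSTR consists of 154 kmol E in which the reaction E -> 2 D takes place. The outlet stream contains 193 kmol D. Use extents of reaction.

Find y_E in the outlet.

For D: n = n₀ + 2ξ → 193 = 0 + 2ξ, giving ξ = 96.5 kmol.
Outlet amounts (n = n₀ + ν ξ):
  E: 154 − 1(96.5) = 57.5
  D: 0 + 2(96.5) = 193
Total out = 250.5 kmol; y_E = 57.5 / 250.5 = 0.2295.

0.23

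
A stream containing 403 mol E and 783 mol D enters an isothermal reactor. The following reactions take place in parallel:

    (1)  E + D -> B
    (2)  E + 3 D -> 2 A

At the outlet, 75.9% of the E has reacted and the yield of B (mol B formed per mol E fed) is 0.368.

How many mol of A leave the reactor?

315 mol

Yield of B: 1ξ₁ / 403 = 0.368 → ξ₁ = 148.3 mol.
Conversion of E: 1ξ₁ + 1ξ₂ = 0.759 × 403 = 305.9 → ξ₂ = 157.6 mol.
Outlet amounts (n = n₀ + Σ ν·ξ):
  E: 403 − 1(148.3) − 1(157.6) = 97.12
  D: 783 − 1(148.3) − 3(157.6) = 162
  B: 0 + 1(148.3) = 148.3
  A: 0 + 2(157.6) = 315.1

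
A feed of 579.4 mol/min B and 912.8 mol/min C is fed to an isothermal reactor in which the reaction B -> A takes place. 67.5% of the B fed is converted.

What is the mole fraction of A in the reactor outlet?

B reacted = 0.675 × 579.4 = 391.1 mol/min; ν_B = −1, so ξ = 391.1/1 = 391.1 mol/min.
Outlet amounts (n = n₀ + ν ξ):
  B: 579.4 − 1(391.1) = 188.3
  A: 0 + 1(391.1) = 391.1
  C: 912.8 (inert)
Total out = 1492 mol/min; y_A = 391.1 / 1492 = 0.2621.

0.262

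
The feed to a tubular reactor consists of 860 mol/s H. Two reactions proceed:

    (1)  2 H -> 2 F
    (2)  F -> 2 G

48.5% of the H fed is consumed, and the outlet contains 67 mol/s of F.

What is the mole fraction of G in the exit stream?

0.579

Conversion of H: H consumed = 2ξ₁ = 0.485 × 860 → ξ₁ = 208.5 mol/s.
F balance: n_F = 0 + 2ξ₁ − 1ξ₂ = 67 → ξ₂ = (2·208.5 − 67)/1 = 350.1 mol/s.
Outlet amounts (n = n₀ + Σ ν·ξ):
  H: 860 − 2(208.5) = 442.9
  F: 0 + 2(208.5) − 1(350.1) = 67
  G: 0 + 2(350.1) = 700.2
Total out = 1210 mol/s; y_G = 700.2 / 1210 = 0.5786.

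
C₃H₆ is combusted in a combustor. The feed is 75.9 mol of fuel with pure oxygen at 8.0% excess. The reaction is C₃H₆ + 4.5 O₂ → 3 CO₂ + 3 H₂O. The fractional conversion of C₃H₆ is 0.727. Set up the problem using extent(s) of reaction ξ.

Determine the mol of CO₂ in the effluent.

166 mol

Stoichiometric O₂ = 4.5 × 75.9 = 341.6 mol; O₂ fed = 341.6 × 1.080 = 368.9 mol.
Fuel reacted = 0.727 × 75.9 → ξ = 55.18 mol.
Outlet (n = n₀ + ν ξ):
  C₃H₆: 75.9 − 1(55.18) = 20.72
  O₂: 368.9 − 4.5(55.18) = 120.6
  CO₂: 0 + 3(55.18) = 165.5
  H₂O: 0 + 3(55.18) = 165.5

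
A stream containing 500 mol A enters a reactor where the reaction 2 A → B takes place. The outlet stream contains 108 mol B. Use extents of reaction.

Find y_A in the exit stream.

0.724

For B: n = n₀ + 1ξ → 108 = 0 + 1ξ, giving ξ = 108 mol.
Outlet amounts (n = n₀ + ν ξ):
  A: 500 − 2(108) = 284
  B: 0 + 1(108) = 108
Total out = 392 mol; y_A = 284 / 392 = 0.7245.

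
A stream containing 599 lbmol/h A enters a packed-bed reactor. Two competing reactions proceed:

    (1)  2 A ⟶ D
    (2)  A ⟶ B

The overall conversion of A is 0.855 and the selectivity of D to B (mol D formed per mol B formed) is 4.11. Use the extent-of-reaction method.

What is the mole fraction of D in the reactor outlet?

Conversion of A: A consumed = 0.855 × 599 = 512.1 lbmol/h = 2ξ₁ + 1ξ₂.
Selectivity: 1ξ₁ / (1ξ₂) = 4.11 → ξ₁ = 4.11 ξ₂.
Substitute: (2·4.11 + 1) ξ₂ = 512.1 → ξ₂ = 55.55 lbmol/h, ξ₁ = 228.3 lbmol/h.
Outlet amounts (n = n₀ + Σ ν·ξ):
  A: 599 − 2(228.3) − 1(55.55) = 86.86
  D: 0 + 1(228.3) = 228.3
  B: 0 + 1(55.55) = 55.55
Total out = 370.7 lbmol/h; y_D = 228.3 / 370.7 = 0.6159.

0.616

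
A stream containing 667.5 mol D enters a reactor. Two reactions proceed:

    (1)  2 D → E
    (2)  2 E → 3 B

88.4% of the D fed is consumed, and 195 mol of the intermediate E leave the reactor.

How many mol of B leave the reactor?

Conversion of D: D consumed = 2ξ₁ = 0.884 × 667.5 → ξ₁ = 295 mol.
E balance: n_E = 0 + 1ξ₁ − 2ξ₂ = 195 → ξ₂ = (1·295 − 195)/2 = 50.02 mol.
Outlet amounts (n = n₀ + Σ ν·ξ):
  D: 667.5 − 2(295) = 77.43
  E: 0 + 1(295) − 2(50.02) = 195
  B: 0 + 3(50.02) = 150.1

150 mol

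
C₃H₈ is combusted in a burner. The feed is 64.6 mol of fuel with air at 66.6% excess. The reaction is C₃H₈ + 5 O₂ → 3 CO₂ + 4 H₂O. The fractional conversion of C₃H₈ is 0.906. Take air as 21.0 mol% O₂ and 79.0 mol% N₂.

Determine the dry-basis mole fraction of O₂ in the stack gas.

0.1

Stoichiometric O₂ = 5 × 64.6 = 323 mol; O₂ fed = 323 × 1.666 = 538.1 mol.
N₂ fed = 538.1 × 79/21 = 2024 mol.
Fuel reacted = 0.906 × 64.6 → ξ = 58.53 mol.
Outlet (n = n₀ + ν ξ):
  C₃H₈: 64.6 − 1(58.53) = 6.072
  O₂: 538.1 − 5(58.53) = 245.5
  N₂: 2024 (inert)
  CO₂: 0 + 3(58.53) = 175.6
  H₂O: 0 + 4(58.53) = 234.1
Dry total = 2451 mol; y_O₂ (dry) = 245.5 / 2451 = 0.1001.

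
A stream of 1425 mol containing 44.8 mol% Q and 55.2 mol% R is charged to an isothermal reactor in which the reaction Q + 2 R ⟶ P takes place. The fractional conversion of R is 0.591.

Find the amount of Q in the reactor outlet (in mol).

406 mol

R reacted = 0.591 × 786.6 = 464.9 mol; ν_R = −2, so ξ = 464.9/2 = 232.4 mol.
Outlet amounts (n = n₀ + ν ξ):
  Q: 638.4 − 1(232.4) = 406
  R: 786.6 − 2(232.4) = 321.7
  P: 0 + 1(232.4) = 232.4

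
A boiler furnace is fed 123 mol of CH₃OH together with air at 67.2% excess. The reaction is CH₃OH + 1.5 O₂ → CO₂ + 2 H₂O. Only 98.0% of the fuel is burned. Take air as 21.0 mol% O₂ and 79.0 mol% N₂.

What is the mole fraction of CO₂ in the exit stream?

Stoichiometric O₂ = 1.5 × 123 = 184.5 mol; O₂ fed = 184.5 × 1.672 = 308.5 mol.
N₂ fed = 308.5 × 79/21 = 1160 mol.
Fuel reacted = 0.98 × 123 → ξ = 120.5 mol.
Outlet (n = n₀ + ν ξ):
  CH₃OH: 123 − 1(120.5) = 2.46
  O₂: 308.5 − 1.5(120.5) = 127.7
  N₂: 1160 (inert)
  CO₂: 0 + 1(120.5) = 120.5
  H₂O: 0 + 2(120.5) = 241.1
Total out = 1652 mol; y_CO₂ = 120.5 / 1652 = 0.07296.

0.073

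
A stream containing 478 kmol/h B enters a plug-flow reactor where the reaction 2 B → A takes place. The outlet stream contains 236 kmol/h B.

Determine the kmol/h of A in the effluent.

121 kmol/h

For B: n = n₀ − 2ξ → 236 = 478 − 2ξ, giving ξ = 121 kmol/h.
Outlet amounts (n = n₀ + ν ξ):
  B: 478 − 2(121) = 236
  A: 0 + 1(121) = 121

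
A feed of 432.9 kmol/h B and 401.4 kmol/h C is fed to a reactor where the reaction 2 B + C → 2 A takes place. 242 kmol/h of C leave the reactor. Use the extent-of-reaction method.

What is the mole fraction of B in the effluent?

0.169

For C: n = n₀ − 1ξ → 242 = 401.4 − 1ξ, giving ξ = 159.4 kmol/h.
Outlet amounts (n = n₀ + ν ξ):
  B: 432.9 − 2(159.4) = 114.1
  C: 401.4 − 1(159.4) = 242
  A: 0 + 2(159.4) = 318.8
Total out = 674.9 kmol/h; y_B = 114.1 / 674.9 = 0.1691.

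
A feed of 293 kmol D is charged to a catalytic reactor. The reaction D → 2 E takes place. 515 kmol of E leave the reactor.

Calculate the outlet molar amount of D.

35.5 kmol

For E: n = n₀ + 2ξ → 515 = 0 + 2ξ, giving ξ = 257.5 kmol.
Outlet amounts (n = n₀ + ν ξ):
  D: 293 − 1(257.5) = 35.5
  E: 0 + 2(257.5) = 515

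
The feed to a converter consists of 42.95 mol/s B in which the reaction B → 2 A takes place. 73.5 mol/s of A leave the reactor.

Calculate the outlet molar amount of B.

For A: n = n₀ + 2ξ → 73.5 = 0 + 2ξ, giving ξ = 36.75 mol/s.
Outlet amounts (n = n₀ + ν ξ):
  B: 42.95 − 1(36.75) = 6.2
  A: 0 + 2(36.75) = 73.5

6.2 mol/s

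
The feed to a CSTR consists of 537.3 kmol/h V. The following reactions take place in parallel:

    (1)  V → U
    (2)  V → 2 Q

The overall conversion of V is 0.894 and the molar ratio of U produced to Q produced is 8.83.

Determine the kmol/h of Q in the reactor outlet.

51.5 kmol/h

Conversion of V: V consumed = 0.894 × 537.3 = 480.3 kmol/h = 1ξ₁ + 1ξ₂.
Selectivity: 1ξ₁ / (2ξ₂) = 8.83 → ξ₁ = 17.66 ξ₂.
Substitute: (1·17.66 + 1) ξ₂ = 480.3 → ξ₂ = 25.74 kmol/h, ξ₁ = 454.6 kmol/h.
Outlet amounts (n = n₀ + Σ ν·ξ):
  V: 537.3 − 1(454.6) − 1(25.74) = 56.95
  U: 0 + 1(454.6) = 454.6
  Q: 0 + 2(25.74) = 51.48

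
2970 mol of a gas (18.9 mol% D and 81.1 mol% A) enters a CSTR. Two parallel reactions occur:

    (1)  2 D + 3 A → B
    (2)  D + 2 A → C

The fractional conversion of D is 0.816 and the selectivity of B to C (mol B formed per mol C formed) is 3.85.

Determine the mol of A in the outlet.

Conversion of D: D consumed = 0.816 × 561.3 = 458 mol = 2ξ₁ + 1ξ₂.
Selectivity: 1ξ₁ / (1ξ₂) = 3.85 → ξ₁ = 3.85 ξ₂.
Substitute: (2·3.85 + 1) ξ₂ = 458 → ξ₂ = 52.65 mol, ξ₁ = 202.7 mol.
Outlet amounts (n = n₀ + Σ ν·ξ):
  D: 561.3 − 2(202.7) − 1(52.65) = 103.3
  A: 2409 − 3(202.7) − 2(52.65) = 1695
  B: 0 + 1(202.7) = 202.7
  C: 0 + 1(52.65) = 52.65

1700 mol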